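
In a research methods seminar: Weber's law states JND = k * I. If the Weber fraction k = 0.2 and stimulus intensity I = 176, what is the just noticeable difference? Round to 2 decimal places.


JND = k * I
JND = 0.2 * 176
= 35.20


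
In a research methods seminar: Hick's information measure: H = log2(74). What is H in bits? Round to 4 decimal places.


H = log2(n)
H = log2(74)
= 6.2095


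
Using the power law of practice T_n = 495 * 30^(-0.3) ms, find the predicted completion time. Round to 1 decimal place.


T_n = 495 * 30^(-0.3)
30^(-0.3) = 0.360465
T_n = 495 * 0.360465
= 178.4 ms


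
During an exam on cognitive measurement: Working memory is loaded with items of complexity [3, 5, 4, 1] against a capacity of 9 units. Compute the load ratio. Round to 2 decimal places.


Total complexity = 3 + 5 + 4 + 1 = 13
Load = total / capacity = 13 / 9
= 1.44


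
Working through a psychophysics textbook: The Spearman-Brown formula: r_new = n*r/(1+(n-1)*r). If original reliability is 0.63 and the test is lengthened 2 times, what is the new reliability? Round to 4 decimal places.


r_new = n*r / (1 + (n-1)*r)
Numerator = 2 * 0.63 = 1.26
Denominator = 1 + 1 * 0.63 = 1.63
r_new = 1.26 / 1.63
= 0.7730


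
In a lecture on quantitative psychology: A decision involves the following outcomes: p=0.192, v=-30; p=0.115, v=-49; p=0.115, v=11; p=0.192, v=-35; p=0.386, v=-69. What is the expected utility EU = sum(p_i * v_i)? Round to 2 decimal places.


EU = sum(p_i * v_i)
0.192 * -30 = -5.76
0.115 * -49 = -5.635
0.115 * 11 = 1.265
0.192 * -35 = -6.72
0.386 * -69 = -26.634
EU = -5.76 + -5.635 + 1.265 + -6.72 + -26.634
= -43.48


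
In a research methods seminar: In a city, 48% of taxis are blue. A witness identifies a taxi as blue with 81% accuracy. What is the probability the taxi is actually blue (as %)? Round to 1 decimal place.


P(blue | says blue) = P(says blue | blue)*P(blue) / [P(says blue | blue)*P(blue) + P(says blue | not blue)*P(not blue)]
Numerator = 0.81 * 0.48 = 0.3888
False identification = 0.19 * 0.52 = 0.0988
P = 0.3888 / (0.3888 + 0.0988)
= 0.3888 / 0.4876
As percentage = 79.7


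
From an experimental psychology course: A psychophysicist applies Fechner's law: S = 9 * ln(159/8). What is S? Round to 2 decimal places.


S = 9 * ln(159/8)
I/I0 = 19.875
ln(19.875) = 2.9895
S = 9 * 2.9895
= 26.91


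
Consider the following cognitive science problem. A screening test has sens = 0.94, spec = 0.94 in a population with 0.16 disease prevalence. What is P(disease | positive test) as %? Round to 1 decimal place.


PPV = (sens * prev) / (sens * prev + (1-spec) * (1-prev))
Numerator = 0.94 * 0.16 = 0.1504
P(positive and no disease) = (1 - spec) * (1 - prev) = (1 - 0.94) * (1 - 0.16) = 0.0504
Denominator = 0.1504 + 0.0504 = 0.2008
PPV = 0.1504 / 0.2008 = 0.749004
As percentage = 74.9


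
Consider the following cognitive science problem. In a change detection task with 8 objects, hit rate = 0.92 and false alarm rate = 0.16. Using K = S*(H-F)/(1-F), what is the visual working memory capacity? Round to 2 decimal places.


K = S * (H - F) / (1 - F)
H - F = 0.76
1 - F = 0.84
K = 8 * 0.76 / 0.84
= 7.24


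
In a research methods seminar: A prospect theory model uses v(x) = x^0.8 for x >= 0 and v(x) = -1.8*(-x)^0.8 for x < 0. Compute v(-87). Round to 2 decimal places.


Since x = -87 < 0, use v(x) = -lambda*(-x)^alpha
(-x) = 87
87^0.8 = 35.6136
v(-87) = -1.8 * 35.6136
= -64.10


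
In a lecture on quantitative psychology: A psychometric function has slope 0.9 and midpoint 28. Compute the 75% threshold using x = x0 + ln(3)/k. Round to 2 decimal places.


At P = 0.75: 0.75 = 1/(1 + e^(-k*(x-x0)))
Solving: e^(-k*(x-x0)) = 1/3
x = x0 + ln(3)/k
ln(3) = 1.0986
x = 28 + 1.0986/0.9
= 28 + 1.2207
= 29.22


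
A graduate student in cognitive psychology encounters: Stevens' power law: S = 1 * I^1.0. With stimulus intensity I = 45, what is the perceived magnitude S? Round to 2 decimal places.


S = 1 * 45^1.0
45^1.0 = 45.0
S = 1 * 45.0
= 45.00


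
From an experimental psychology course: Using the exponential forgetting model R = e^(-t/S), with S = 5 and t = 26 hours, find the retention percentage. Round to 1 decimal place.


R = e^(-t/S)
-t/S = -26/5 = -5.2
R = e^(-5.2) = 0.005517
Percentage = 0.005517 * 100
= 0.6


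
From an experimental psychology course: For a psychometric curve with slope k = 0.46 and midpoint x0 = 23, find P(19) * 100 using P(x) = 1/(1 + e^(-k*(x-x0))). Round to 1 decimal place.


P(x) = 1/(1 + e^(-0.46*(19 - 23)))
Exponent = -0.46 * -4 = 1.84
e^(1.84) = 6.296538
P = 1/(1 + 6.296538) = 0.137051
Percentage = 13.7


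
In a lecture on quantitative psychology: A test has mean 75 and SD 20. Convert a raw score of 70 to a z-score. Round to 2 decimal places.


z = (X - mu) / sigma
= (70 - 75) / 20
= -5 / 20
= -0.25


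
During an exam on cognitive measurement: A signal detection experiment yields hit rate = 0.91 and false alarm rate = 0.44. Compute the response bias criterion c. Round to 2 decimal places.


c = -0.5 * (z(HR) + z(FAR))
z(0.91) = 1.3408
z(0.44) = -0.151
c = -0.5 * (1.3408 + -0.151)
= -0.5 * 1.1898
= -0.59


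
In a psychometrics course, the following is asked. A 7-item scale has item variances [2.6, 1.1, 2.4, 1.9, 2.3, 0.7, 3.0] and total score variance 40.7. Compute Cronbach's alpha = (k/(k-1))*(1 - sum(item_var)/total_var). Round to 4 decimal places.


alpha = (k/(k-1)) * (1 - sum(s_i^2)/s_total^2)
sum(item variances) = 14.0
k/(k-1) = 7/6 = 1.166667
1 - 14.0/40.7 = 1 - 0.34398 = 0.65602
alpha = 1.166667 * 0.65602
= 0.7654


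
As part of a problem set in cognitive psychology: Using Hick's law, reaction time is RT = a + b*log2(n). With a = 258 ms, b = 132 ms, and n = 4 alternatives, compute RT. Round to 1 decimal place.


RT = 258 + 132 * log2(4)
log2(4) = 2.0
RT = 258 + 132 * 2.0
= 258 + 264.0
= 522.0 ms


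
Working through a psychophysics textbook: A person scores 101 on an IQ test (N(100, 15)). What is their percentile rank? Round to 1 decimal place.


z = (IQ - mean) / SD
z = (101 - 100) / 15 = 0.0667
Percentile = Phi(0.0667) * 100
Phi(0.0667) = 0.52659
= 52.7


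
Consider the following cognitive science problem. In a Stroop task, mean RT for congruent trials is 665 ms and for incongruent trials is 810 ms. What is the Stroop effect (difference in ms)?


Stroop effect = RT(incongruent) - RT(congruent)
= 810 - 665
= 145 ms


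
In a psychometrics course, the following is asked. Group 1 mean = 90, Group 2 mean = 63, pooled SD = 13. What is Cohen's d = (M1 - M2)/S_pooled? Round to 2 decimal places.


Cohen's d = (M1 - M2) / S_pooled
= (90 - 63) / 13
= 27 / 13
= 2.08


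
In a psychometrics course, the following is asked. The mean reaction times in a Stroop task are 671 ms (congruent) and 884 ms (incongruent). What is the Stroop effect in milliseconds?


Stroop effect = RT(incongruent) - RT(congruent)
= 884 - 671
= 213 ms


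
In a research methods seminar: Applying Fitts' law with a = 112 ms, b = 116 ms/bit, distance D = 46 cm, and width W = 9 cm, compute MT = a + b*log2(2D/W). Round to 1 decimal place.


MT = 112 + 116 * log2(2*46/9)
2D/W = 10.222222
log2(10.222222) = 3.3536
MT = 112 + 116 * 3.3536
= 501.0 ms


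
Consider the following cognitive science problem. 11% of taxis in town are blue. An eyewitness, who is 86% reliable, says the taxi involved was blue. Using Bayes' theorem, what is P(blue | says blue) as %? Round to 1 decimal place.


P(blue | says blue) = P(says blue | blue)*P(blue) / [P(says blue | blue)*P(blue) + P(says blue | not blue)*P(not blue)]
Numerator = 0.86 * 0.11 = 0.0946
False identification = 0.14 * 0.89 = 0.1246
P = 0.0946 / (0.0946 + 0.1246)
= 0.0946 / 0.2192
As percentage = 43.2


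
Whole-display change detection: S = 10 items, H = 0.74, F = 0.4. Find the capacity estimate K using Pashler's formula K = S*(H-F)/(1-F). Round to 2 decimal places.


K = S * (H - F) / (1 - F)
H - F = 0.34
1 - F = 0.6
K = 10 * 0.34 / 0.6
= 5.67


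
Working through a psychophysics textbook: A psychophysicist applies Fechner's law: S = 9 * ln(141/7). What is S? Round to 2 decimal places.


S = 9 * ln(141/7)
I/I0 = 20.142857
ln(20.142857) = 3.0028
S = 9 * 3.0028
= 27.03


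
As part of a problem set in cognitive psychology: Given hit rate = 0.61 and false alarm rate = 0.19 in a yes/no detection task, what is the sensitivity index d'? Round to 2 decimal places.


d' = z(HR) - z(FAR)
z(0.61) = 0.2793
z(0.19) = -0.8779
d' = 0.2793 - -0.8779
= 1.16


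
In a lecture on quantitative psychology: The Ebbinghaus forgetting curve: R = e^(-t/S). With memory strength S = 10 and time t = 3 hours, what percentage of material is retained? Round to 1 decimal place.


R = e^(-t/S)
-t/S = -3/10 = -0.3
R = e^(-0.3) = 0.740818
Percentage = 0.740818 * 100
= 74.1


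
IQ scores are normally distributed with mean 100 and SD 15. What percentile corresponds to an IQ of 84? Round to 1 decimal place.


z = (IQ - mean) / SD
z = (84 - 100) / 15 = -1.0667
Percentile = Phi(-1.0667) * 100
Phi(-1.0667) = 0.143054
= 14.3


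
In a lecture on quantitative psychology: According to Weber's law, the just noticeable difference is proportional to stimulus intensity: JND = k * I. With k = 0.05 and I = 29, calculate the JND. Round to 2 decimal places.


JND = k * I
JND = 0.05 * 29
= 1.45


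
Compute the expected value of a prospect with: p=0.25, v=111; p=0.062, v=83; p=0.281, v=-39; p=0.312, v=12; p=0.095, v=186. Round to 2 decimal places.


EU = sum(p_i * v_i)
0.25 * 111 = 27.75
0.062 * 83 = 5.146
0.281 * -39 = -10.959
0.312 * 12 = 3.744
0.095 * 186 = 17.67
EU = 27.75 + 5.146 + -10.959 + 3.744 + 17.67
= 43.35


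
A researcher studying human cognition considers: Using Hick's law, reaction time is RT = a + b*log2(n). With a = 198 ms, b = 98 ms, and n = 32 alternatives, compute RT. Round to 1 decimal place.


RT = 198 + 98 * log2(32)
log2(32) = 5.0
RT = 198 + 98 * 5.0
= 198 + 490.0
= 688.0 ms


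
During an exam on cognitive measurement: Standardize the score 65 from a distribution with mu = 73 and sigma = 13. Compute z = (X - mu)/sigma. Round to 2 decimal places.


z = (X - mu) / sigma
= (65 - 73) / 13
= -8 / 13
= -0.62


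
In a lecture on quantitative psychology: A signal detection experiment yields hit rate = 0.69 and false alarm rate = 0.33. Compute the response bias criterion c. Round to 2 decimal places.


c = -0.5 * (z(HR) + z(FAR))
z(0.69) = 0.4959
z(0.33) = -0.4399
c = -0.5 * (0.4959 + -0.4399)
= -0.5 * 0.056
= -0.03


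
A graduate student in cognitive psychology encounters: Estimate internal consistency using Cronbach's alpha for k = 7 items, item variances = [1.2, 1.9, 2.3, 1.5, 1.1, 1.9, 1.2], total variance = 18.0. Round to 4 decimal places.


alpha = (k/(k-1)) * (1 - sum(s_i^2)/s_total^2)
sum(item variances) = 11.1
k/(k-1) = 7/6 = 1.166667
1 - 11.1/18.0 = 1 - 0.616667 = 0.383333
alpha = 1.166667 * 0.383333
= 0.4472


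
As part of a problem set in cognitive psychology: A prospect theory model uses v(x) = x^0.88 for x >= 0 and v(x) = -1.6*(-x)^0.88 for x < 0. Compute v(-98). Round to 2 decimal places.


Since x = -98 < 0, use v(x) = -lambda*(-x)^alpha
(-x) = 98
98^0.88 = 56.53
v(-98) = -1.6 * 56.53
= -90.45


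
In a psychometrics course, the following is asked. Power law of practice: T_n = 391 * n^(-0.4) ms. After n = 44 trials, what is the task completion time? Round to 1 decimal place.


T_n = 391 * 44^(-0.4)
44^(-0.4) = 0.220099
T_n = 391 * 0.220099
= 86.1 ms


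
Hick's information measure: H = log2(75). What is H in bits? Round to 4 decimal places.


H = log2(n)
H = log2(75)
= 6.2288


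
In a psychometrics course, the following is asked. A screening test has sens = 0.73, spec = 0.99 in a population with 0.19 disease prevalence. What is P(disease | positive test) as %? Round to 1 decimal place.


PPV = (sens * prev) / (sens * prev + (1-spec) * (1-prev))
Numerator = 0.73 * 0.19 = 0.1387
P(positive and no disease) = (1 - spec) * (1 - prev) = (1 - 0.99) * (1 - 0.19) = 0.0081
Denominator = 0.1387 + 0.0081 = 0.1468
PPV = 0.1387 / 0.1468 = 0.944823
As percentage = 94.5


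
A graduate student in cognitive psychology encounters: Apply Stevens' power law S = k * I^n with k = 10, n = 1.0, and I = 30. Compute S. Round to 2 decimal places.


S = 10 * 30^1.0
30^1.0 = 30.0
S = 10 * 30.0
= 300.00


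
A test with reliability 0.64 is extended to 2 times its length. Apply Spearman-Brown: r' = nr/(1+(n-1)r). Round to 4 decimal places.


r_new = n*r / (1 + (n-1)*r)
Numerator = 2 * 0.64 = 1.28
Denominator = 1 + 1 * 0.64 = 1.64
r_new = 1.28 / 1.64
= 0.7805


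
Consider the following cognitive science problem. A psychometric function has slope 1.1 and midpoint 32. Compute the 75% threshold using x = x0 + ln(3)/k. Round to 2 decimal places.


At P = 0.75: 0.75 = 1/(1 + e^(-k*(x-x0)))
Solving: e^(-k*(x-x0)) = 1/3
x = x0 + ln(3)/k
ln(3) = 1.0986
x = 32 + 1.0986/1.1
= 32 + 0.9987
= 33.00


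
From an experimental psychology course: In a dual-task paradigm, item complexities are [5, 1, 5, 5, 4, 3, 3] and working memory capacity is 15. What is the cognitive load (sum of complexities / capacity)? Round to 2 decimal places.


Total complexity = 5 + 1 + 5 + 5 + 4 + 3 + 3 = 26
Load = total / capacity = 26 / 15
= 1.73


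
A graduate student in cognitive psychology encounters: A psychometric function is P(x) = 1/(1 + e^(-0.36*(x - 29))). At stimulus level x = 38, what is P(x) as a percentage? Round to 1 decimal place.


P(x) = 1/(1 + e^(-0.36*(38 - 29)))
Exponent = -0.36 * 9 = -3.24
e^(-3.24) = 0.039164
P = 1/(1 + 0.039164) = 0.962312
Percentage = 96.2


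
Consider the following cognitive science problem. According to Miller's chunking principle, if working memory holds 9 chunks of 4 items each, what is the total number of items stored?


Total items = chunks * items_per_chunk
= 9 * 4
= 36


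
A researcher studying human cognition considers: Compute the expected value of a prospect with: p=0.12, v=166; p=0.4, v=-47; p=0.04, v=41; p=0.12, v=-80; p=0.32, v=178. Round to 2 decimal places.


EU = sum(p_i * v_i)
0.12 * 166 = 19.92
0.4 * -47 = -18.8
0.04 * 41 = 1.64
0.12 * -80 = -9.6
0.32 * 178 = 56.96
EU = 19.92 + -18.8 + 1.64 + -9.6 + 56.96
= 50.12


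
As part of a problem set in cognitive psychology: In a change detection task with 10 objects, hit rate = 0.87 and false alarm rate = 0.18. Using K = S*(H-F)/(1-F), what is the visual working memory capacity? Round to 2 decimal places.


K = S * (H - F) / (1 - F)
H - F = 0.69
1 - F = 0.82
K = 10 * 0.69 / 0.82
= 8.41


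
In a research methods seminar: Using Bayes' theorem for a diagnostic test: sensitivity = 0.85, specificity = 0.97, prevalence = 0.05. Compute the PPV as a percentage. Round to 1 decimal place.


PPV = (sens * prev) / (sens * prev + (1-spec) * (1-prev))
Numerator = 0.85 * 0.05 = 0.0425
P(positive and no disease) = (1 - spec) * (1 - prev) = (1 - 0.97) * (1 - 0.05) = 0.0285
Denominator = 0.0425 + 0.0285 = 0.071
PPV = 0.0425 / 0.071 = 0.598592
As percentage = 59.9


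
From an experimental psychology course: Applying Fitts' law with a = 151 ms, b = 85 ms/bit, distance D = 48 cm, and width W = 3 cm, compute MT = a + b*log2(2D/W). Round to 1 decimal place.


MT = 151 + 85 * log2(2*48/3)
2D/W = 32.0
log2(32.0) = 5.0
MT = 151 + 85 * 5.0
= 576.0 ms


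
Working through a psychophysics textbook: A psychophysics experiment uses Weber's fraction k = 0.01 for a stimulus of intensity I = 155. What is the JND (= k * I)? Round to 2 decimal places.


JND = k * I
JND = 0.01 * 155
= 1.55


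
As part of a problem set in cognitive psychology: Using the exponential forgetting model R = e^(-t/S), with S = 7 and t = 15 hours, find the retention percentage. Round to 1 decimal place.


R = e^(-t/S)
-t/S = -15/7 = -2.142857
R = e^(-2.142857) = 0.117319
Percentage = 0.117319 * 100
= 11.7


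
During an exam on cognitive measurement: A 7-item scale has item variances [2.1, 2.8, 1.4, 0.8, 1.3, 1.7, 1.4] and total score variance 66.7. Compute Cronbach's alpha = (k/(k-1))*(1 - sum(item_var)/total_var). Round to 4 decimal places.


alpha = (k/(k-1)) * (1 - sum(s_i^2)/s_total^2)
sum(item variances) = 11.5
k/(k-1) = 7/6 = 1.166667
1 - 11.5/66.7 = 1 - 0.172414 = 0.827586
alpha = 1.166667 * 0.827586
= 0.9655


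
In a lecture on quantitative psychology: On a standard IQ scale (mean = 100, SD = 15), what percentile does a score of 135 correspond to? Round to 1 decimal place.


z = (IQ - mean) / SD
z = (135 - 100) / 15 = 2.3333
Percentile = Phi(2.3333) * 100
Phi(2.3333) = 0.990184
= 99.0


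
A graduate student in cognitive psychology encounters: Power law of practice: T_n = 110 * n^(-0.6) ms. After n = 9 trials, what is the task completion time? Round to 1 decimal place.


T_n = 110 * 9^(-0.6)
9^(-0.6) = 0.267581
T_n = 110 * 0.267581
= 29.4 ms


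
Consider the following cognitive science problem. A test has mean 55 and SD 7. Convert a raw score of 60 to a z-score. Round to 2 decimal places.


z = (X - mu) / sigma
= (60 - 55) / 7
= 5 / 7
= 0.71


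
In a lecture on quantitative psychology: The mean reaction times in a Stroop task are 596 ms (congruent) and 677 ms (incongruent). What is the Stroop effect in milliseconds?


Stroop effect = RT(incongruent) - RT(congruent)
= 677 - 596
= 81 ms


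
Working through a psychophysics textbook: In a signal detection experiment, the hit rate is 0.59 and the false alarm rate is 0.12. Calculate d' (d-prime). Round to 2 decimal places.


d' = z(HR) - z(FAR)
z(0.59) = 0.2275
z(0.12) = -1.175
d' = 0.2275 - -1.175
= 1.40


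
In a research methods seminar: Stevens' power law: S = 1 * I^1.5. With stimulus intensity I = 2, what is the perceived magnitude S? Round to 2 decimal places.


S = 1 * 2^1.5
2^1.5 = 2.8284
S = 1 * 2.8284
= 2.83


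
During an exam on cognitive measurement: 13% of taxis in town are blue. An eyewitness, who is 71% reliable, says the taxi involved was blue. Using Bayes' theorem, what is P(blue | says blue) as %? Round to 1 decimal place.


P(blue | says blue) = P(says blue | blue)*P(blue) / [P(says blue | blue)*P(blue) + P(says blue | not blue)*P(not blue)]
Numerator = 0.71 * 0.13 = 0.0923
False identification = 0.29 * 0.87 = 0.2523
P = 0.0923 / (0.0923 + 0.2523)
= 0.0923 / 0.3446
As percentage = 26.8


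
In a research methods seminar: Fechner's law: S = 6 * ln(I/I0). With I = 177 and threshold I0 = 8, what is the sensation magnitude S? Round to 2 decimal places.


S = 6 * ln(177/8)
I/I0 = 22.125
ln(22.125) = 3.0967
S = 6 * 3.0967
= 18.58


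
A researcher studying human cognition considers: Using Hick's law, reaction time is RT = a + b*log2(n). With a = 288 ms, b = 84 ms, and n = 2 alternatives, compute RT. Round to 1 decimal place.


RT = 288 + 84 * log2(2)
log2(2) = 1.0
RT = 288 + 84 * 1.0
= 288 + 84.0
= 372.0 ms


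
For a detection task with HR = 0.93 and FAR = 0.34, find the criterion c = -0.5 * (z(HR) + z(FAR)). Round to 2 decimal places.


c = -0.5 * (z(HR) + z(FAR))
z(0.93) = 1.4758
z(0.34) = -0.4125
c = -0.5 * (1.4758 + -0.4125)
= -0.5 * 1.0633
= -0.53


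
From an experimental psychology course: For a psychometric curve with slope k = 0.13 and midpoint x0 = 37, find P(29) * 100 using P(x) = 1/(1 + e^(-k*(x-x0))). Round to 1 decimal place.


P(x) = 1/(1 + e^(-0.13*(29 - 37)))
Exponent = -0.13 * -8 = 1.04
e^(1.04) = 2.829217
P = 1/(1 + 2.829217) = 0.26115
Percentage = 26.1


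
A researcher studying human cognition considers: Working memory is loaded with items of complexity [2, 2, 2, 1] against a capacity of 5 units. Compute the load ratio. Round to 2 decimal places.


Total complexity = 2 + 2 + 2 + 1 = 7
Load = total / capacity = 7 / 5
= 1.40


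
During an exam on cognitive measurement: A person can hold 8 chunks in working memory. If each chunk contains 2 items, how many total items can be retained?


Total items = chunks * items_per_chunk
= 8 * 2
= 16


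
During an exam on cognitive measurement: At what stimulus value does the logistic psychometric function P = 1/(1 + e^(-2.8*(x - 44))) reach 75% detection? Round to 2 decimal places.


At P = 0.75: 0.75 = 1/(1 + e^(-k*(x-x0)))
Solving: e^(-k*(x-x0)) = 1/3
x = x0 + ln(3)/k
ln(3) = 1.0986
x = 44 + 1.0986/2.8
= 44 + 0.3924
= 44.39


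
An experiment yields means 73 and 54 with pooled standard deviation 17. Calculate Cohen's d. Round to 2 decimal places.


Cohen's d = (M1 - M2) / S_pooled
= (73 - 54) / 17
= 19 / 17
= 1.12


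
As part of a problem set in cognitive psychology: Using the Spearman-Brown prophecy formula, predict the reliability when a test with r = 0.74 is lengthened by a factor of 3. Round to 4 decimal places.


r_new = n*r / (1 + (n-1)*r)
Numerator = 3 * 0.74 = 2.22
Denominator = 1 + 2 * 0.74 = 2.48
r_new = 2.22 / 2.48
= 0.8952


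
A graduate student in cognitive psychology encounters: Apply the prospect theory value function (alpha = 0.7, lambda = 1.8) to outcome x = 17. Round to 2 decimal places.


Since x = 17 >= 0, use v(x) = x^0.7
17^0.7 = 7.2663
v(17) = 7.27


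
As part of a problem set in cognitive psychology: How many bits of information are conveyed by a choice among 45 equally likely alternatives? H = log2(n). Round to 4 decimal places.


H = log2(n)
H = log2(45)
= 5.4919


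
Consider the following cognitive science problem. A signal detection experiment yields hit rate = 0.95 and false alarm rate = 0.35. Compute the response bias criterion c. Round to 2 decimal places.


c = -0.5 * (z(HR) + z(FAR))
z(0.95) = 1.6449
z(0.35) = -0.3853
c = -0.5 * (1.6449 + -0.3853)
= -0.5 * 1.2596
= -0.63


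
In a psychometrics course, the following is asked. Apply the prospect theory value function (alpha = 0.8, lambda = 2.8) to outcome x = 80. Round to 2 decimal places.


Since x = 80 >= 0, use v(x) = x^0.8
80^0.8 = 33.3021
v(80) = 33.30


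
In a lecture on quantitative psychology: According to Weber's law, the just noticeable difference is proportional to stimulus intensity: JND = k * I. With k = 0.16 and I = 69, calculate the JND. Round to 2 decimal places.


JND = k * I
JND = 0.16 * 69
= 11.04


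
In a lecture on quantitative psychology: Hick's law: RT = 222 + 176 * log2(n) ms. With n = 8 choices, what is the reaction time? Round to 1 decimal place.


RT = 222 + 176 * log2(8)
log2(8) = 3.0
RT = 222 + 176 * 3.0
= 222 + 528.0
= 750.0 ms


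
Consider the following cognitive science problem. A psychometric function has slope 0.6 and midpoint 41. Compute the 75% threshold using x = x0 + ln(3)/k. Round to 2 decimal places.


At P = 0.75: 0.75 = 1/(1 + e^(-k*(x-x0)))
Solving: e^(-k*(x-x0)) = 1/3
x = x0 + ln(3)/k
ln(3) = 1.0986
x = 41 + 1.0986/0.6
= 41 + 1.831
= 42.83


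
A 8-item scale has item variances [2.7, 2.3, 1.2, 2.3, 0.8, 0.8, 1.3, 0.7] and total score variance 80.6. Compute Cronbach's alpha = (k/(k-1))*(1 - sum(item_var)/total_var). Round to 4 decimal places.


alpha = (k/(k-1)) * (1 - sum(s_i^2)/s_total^2)
sum(item variances) = 12.1
k/(k-1) = 8/7 = 1.142857
1 - 12.1/80.6 = 1 - 0.150124 = 0.849876
alpha = 1.142857 * 0.849876
= 0.9713


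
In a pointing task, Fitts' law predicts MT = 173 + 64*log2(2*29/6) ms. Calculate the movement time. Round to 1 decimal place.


MT = 173 + 64 * log2(2*29/6)
2D/W = 9.666667
log2(9.666667) = 3.273
MT = 173 + 64 * 3.273
= 382.5 ms


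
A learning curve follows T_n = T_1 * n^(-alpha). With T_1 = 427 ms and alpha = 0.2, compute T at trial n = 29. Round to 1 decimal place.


T_n = 427 * 29^(-0.2)
29^(-0.2) = 0.509942
T_n = 427 * 0.509942
= 217.7 ms


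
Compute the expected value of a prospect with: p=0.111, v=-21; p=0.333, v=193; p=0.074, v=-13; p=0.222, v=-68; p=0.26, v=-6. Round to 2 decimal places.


EU = sum(p_i * v_i)
0.111 * -21 = -2.331
0.333 * 193 = 64.269
0.074 * -13 = -0.962
0.222 * -68 = -15.096
0.26 * -6 = -1.56
EU = -2.331 + 64.269 + -0.962 + -15.096 + -1.56
= 44.32


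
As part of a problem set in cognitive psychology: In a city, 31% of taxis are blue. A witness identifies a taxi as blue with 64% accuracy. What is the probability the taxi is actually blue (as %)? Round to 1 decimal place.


P(blue | says blue) = P(says blue | blue)*P(blue) / [P(says blue | blue)*P(blue) + P(says blue | not blue)*P(not blue)]
Numerator = 0.64 * 0.31 = 0.1984
False identification = 0.36 * 0.69 = 0.2484
P = 0.1984 / (0.1984 + 0.2484)
= 0.1984 / 0.4468
As percentage = 44.4


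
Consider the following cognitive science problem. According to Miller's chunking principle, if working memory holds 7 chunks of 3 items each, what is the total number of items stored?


Total items = chunks * items_per_chunk
= 7 * 3
= 21


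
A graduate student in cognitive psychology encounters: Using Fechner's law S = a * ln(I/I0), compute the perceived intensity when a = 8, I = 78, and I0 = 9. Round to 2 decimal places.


S = 8 * ln(78/9)
I/I0 = 8.666667
ln(8.666667) = 2.1595
S = 8 * 2.1595
= 17.28


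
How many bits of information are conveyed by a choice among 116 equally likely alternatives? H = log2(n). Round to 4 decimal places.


H = log2(n)
H = log2(116)
= 6.8580


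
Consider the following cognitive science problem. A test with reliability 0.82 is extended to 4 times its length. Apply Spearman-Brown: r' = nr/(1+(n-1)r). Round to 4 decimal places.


r_new = n*r / (1 + (n-1)*r)
Numerator = 4 * 0.82 = 3.28
Denominator = 1 + 3 * 0.82 = 3.46
r_new = 3.28 / 3.46
= 0.9480


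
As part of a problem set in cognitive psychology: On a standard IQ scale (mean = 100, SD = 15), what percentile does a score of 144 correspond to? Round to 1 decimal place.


z = (IQ - mean) / SD
z = (144 - 100) / 15 = 2.9333
Percentile = Phi(2.9333) * 100
Phi(2.9333) = 0.998323
= 99.8


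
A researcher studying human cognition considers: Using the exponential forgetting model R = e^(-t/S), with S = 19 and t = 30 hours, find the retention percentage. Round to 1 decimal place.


R = e^(-t/S)
-t/S = -30/19 = -1.578947
R = e^(-1.578947) = 0.206192
Percentage = 0.206192 * 100
= 20.6


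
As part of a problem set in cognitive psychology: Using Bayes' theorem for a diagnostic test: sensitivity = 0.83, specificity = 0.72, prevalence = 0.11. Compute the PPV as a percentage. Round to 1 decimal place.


PPV = (sens * prev) / (sens * prev + (1-spec) * (1-prev))
Numerator = 0.83 * 0.11 = 0.0913
P(positive and no disease) = (1 - spec) * (1 - prev) = (1 - 0.72) * (1 - 0.11) = 0.2492
Denominator = 0.0913 + 0.2492 = 0.3405
PPV = 0.0913 / 0.3405 = 0.268135
As percentage = 26.8


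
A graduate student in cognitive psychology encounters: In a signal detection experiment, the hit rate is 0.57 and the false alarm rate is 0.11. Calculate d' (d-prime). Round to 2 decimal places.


d' = z(HR) - z(FAR)
z(0.57) = 0.1764
z(0.11) = -1.2265
d' = 0.1764 - -1.2265
= 1.40


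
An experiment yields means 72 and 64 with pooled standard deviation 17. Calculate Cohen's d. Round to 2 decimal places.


Cohen's d = (M1 - M2) / S_pooled
= (72 - 64) / 17
= 8 / 17
= 0.47


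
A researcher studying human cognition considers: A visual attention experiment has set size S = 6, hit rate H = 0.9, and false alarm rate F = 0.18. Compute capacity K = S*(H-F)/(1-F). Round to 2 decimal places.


K = S * (H - F) / (1 - F)
H - F = 0.72
1 - F = 0.82
K = 6 * 0.72 / 0.82
= 5.27


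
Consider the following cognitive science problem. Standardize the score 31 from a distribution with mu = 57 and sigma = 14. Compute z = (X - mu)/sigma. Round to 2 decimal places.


z = (X - mu) / sigma
= (31 - 57) / 14
= -26 / 14
= -1.86


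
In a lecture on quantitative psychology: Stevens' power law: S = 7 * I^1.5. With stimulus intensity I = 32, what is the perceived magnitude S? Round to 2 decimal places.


S = 7 * 32^1.5
32^1.5 = 181.0193
S = 7 * 181.0193
= 1267.14


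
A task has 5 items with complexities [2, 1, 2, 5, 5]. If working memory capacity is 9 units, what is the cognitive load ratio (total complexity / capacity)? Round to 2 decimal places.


Total complexity = 2 + 1 + 2 + 5 + 5 = 15
Load = total / capacity = 15 / 9
= 1.67


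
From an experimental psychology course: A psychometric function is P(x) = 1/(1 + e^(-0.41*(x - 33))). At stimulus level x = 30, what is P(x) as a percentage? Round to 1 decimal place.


P(x) = 1/(1 + e^(-0.41*(30 - 33)))
Exponent = -0.41 * -3 = 1.23
e^(1.23) = 3.42123
P = 1/(1 + 3.42123) = 0.226181
Percentage = 22.6


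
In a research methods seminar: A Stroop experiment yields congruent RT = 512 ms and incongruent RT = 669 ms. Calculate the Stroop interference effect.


Stroop effect = RT(incongruent) - RT(congruent)
= 669 - 512
= 157 ms


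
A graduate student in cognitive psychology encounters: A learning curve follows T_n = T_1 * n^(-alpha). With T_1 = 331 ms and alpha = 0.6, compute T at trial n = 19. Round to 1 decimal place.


T_n = 331 * 19^(-0.6)
19^(-0.6) = 0.170902
T_n = 331 * 0.170902
= 56.6 ms


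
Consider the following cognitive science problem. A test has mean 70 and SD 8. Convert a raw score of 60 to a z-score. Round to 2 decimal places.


z = (X - mu) / sigma
= (60 - 70) / 8
= -10 / 8
= -1.25


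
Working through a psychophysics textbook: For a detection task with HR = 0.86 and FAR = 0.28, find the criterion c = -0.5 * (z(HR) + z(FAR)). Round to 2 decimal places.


c = -0.5 * (z(HR) + z(FAR))
z(0.86) = 1.0803
z(0.28) = -0.5828
c = -0.5 * (1.0803 + -0.5828)
= -0.5 * 0.4975
= -0.25


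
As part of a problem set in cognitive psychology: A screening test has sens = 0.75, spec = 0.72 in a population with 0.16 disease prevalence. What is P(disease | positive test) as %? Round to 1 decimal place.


PPV = (sens * prev) / (sens * prev + (1-spec) * (1-prev))
Numerator = 0.75 * 0.16 = 0.12
P(positive and no disease) = (1 - spec) * (1 - prev) = (1 - 0.72) * (1 - 0.16) = 0.2352
Denominator = 0.12 + 0.2352 = 0.3552
PPV = 0.12 / 0.3552 = 0.337838
As percentage = 33.8


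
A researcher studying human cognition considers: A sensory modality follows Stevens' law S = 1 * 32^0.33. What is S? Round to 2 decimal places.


S = 1 * 32^0.33
32^0.33 = 3.1383
S = 1 * 3.1383
= 3.14


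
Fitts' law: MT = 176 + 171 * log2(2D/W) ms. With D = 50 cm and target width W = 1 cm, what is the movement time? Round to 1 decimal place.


MT = 176 + 171 * log2(2*50/1)
2D/W = 100.0
log2(100.0) = 6.6439
MT = 176 + 171 * 6.6439
= 1312.1 ms


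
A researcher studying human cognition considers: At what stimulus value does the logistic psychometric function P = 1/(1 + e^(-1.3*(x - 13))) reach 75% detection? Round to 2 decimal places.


At P = 0.75: 0.75 = 1/(1 + e^(-k*(x-x0)))
Solving: e^(-k*(x-x0)) = 1/3
x = x0 + ln(3)/k
ln(3) = 1.0986
x = 13 + 1.0986/1.3
= 13 + 0.8451
= 13.85


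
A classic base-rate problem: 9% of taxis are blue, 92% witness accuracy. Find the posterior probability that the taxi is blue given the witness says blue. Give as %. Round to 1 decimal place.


P(blue | says blue) = P(says blue | blue)*P(blue) / [P(says blue | blue)*P(blue) + P(says blue | not blue)*P(not blue)]
Numerator = 0.92 * 0.09 = 0.0828
False identification = 0.08 * 0.91 = 0.0728
P = 0.0828 / (0.0828 + 0.0728)
= 0.0828 / 0.1556
As percentage = 53.2


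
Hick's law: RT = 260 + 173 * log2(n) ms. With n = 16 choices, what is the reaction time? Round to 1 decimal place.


RT = 260 + 173 * log2(16)
log2(16) = 4.0
RT = 260 + 173 * 4.0
= 260 + 692.0
= 952.0 ms


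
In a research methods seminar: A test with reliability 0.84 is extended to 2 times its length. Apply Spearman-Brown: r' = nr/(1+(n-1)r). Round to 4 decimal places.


r_new = n*r / (1 + (n-1)*r)
Numerator = 2 * 0.84 = 1.68
Denominator = 1 + 1 * 0.84 = 1.84
r_new = 1.68 / 1.84
= 0.9130


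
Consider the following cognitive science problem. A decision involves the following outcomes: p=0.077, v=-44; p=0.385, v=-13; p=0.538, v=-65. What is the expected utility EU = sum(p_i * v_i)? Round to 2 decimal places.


EU = sum(p_i * v_i)
0.077 * -44 = -3.388
0.385 * -13 = -5.005
0.538 * -65 = -34.97
EU = -3.388 + -5.005 + -34.97
= -43.36


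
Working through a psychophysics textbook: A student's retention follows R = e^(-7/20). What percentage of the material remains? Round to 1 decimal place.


R = e^(-t/S)
-t/S = -7/20 = -0.35
R = e^(-0.35) = 0.704688
Percentage = 0.704688 * 100
= 70.5


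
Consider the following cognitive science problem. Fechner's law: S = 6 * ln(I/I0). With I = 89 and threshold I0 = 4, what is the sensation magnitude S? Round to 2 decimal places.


S = 6 * ln(89/4)
I/I0 = 22.25
ln(22.25) = 3.1023
S = 6 * 3.1023
= 18.61


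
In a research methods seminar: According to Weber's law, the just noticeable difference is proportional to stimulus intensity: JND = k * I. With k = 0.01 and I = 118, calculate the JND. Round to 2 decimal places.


JND = k * I
JND = 0.01 * 118
= 1.18


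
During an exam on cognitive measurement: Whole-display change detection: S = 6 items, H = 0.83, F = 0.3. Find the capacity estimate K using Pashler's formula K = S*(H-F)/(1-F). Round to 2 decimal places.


K = S * (H - F) / (1 - F)
H - F = 0.53
1 - F = 0.7
K = 6 * 0.53 / 0.7
= 4.54


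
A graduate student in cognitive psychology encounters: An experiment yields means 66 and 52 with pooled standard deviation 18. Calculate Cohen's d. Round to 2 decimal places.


Cohen's d = (M1 - M2) / S_pooled
= (66 - 52) / 18
= 14 / 18
= 0.78


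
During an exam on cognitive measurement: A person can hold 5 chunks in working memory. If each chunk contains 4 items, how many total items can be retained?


Total items = chunks * items_per_chunk
= 5 * 4
= 20


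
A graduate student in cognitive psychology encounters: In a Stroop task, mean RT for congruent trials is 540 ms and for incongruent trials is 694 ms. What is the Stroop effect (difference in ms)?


Stroop effect = RT(incongruent) - RT(congruent)
= 694 - 540
= 154 ms


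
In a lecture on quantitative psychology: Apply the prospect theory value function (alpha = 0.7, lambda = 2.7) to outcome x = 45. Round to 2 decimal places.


Since x = 45 >= 0, use v(x) = x^0.7
45^0.7 = 14.3631
v(45) = 14.36


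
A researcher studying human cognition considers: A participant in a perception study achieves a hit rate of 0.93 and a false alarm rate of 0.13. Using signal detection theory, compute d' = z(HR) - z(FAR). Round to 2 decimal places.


d' = z(HR) - z(FAR)
z(0.93) = 1.4758
z(0.13) = -1.1264
d' = 1.4758 - -1.1264
= 2.60


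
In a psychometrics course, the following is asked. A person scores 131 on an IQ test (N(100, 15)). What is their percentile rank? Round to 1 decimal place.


z = (IQ - mean) / SD
z = (131 - 100) / 15 = 2.0667
Percentile = Phi(2.0667) * 100
Phi(2.0667) = 0.980619
= 98.1


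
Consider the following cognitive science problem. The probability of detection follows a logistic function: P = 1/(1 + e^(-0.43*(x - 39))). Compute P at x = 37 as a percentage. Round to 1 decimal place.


P(x) = 1/(1 + e^(-0.43*(37 - 39)))
Exponent = -0.43 * -2 = 0.86
e^(0.86) = 2.363161
P = 1/(1 + 2.363161) = 0.297339
Percentage = 29.7


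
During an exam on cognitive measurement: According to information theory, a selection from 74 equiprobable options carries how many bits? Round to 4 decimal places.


H = log2(n)
H = log2(74)
= 6.2095


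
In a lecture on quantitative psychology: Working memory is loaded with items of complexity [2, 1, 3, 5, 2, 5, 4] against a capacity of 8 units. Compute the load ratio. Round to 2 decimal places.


Total complexity = 2 + 1 + 3 + 5 + 2 + 5 + 4 = 22
Load = total / capacity = 22 / 8
= 2.75


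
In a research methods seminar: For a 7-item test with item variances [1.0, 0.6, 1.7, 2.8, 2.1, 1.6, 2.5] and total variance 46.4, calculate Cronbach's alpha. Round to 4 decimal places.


alpha = (k/(k-1)) * (1 - sum(s_i^2)/s_total^2)
sum(item variances) = 12.3
k/(k-1) = 7/6 = 1.166667
1 - 12.3/46.4 = 1 - 0.265086 = 0.734914
alpha = 1.166667 * 0.734914
= 0.8574


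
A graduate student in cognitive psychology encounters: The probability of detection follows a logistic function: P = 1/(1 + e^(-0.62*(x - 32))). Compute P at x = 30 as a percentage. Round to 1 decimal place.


P(x) = 1/(1 + e^(-0.62*(30 - 32)))
Exponent = -0.62 * -2 = 1.24
e^(1.24) = 3.455613
P = 1/(1 + 3.455613) = 0.224436
Percentage = 22.4


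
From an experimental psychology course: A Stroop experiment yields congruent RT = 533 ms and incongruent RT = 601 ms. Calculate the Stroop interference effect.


Stroop effect = RT(incongruent) - RT(congruent)
= 601 - 533
= 68 ms


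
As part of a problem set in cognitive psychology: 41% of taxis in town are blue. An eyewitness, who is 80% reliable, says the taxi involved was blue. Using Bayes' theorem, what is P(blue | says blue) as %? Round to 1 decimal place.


P(blue | says blue) = P(says blue | blue)*P(blue) / [P(says blue | blue)*P(blue) + P(says blue | not blue)*P(not blue)]
Numerator = 0.8 * 0.41 = 0.328
False identification = 0.2 * 0.59 = 0.118
P = 0.328 / (0.328 + 0.118)
= 0.328 / 0.446
As percentage = 73.5


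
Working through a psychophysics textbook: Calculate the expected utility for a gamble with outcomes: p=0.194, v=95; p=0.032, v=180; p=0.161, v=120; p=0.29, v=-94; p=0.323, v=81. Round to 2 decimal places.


EU = sum(p_i * v_i)
0.194 * 95 = 18.43
0.032 * 180 = 5.76
0.161 * 120 = 19.32
0.29 * -94 = -27.26
0.323 * 81 = 26.163
EU = 18.43 + 5.76 + 19.32 + -27.26 + 26.163
= 42.41


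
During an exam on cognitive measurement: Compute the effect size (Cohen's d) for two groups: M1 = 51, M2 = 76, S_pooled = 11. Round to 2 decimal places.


Cohen's d = (M1 - M2) / S_pooled
= (51 - 76) / 11
= -25 / 11
= -2.27


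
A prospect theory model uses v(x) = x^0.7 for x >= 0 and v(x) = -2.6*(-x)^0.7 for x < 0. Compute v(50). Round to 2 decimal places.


Since x = 50 >= 0, use v(x) = x^0.7
50^0.7 = 15.4625
v(50) = 15.46


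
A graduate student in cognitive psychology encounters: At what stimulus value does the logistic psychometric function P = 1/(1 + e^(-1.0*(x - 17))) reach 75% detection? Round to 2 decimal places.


At P = 0.75: 0.75 = 1/(1 + e^(-k*(x-x0)))
Solving: e^(-k*(x-x0)) = 1/3
x = x0 + ln(3)/k
ln(3) = 1.0986
x = 17 + 1.0986/1.0
= 17 + 1.0986
= 18.10


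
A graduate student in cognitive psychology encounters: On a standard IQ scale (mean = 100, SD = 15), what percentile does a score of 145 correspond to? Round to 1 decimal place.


z = (IQ - mean) / SD
z = (145 - 100) / 15 = 3.0
Percentile = Phi(3.0) * 100
Phi(3.0) = 0.99865
= 99.9


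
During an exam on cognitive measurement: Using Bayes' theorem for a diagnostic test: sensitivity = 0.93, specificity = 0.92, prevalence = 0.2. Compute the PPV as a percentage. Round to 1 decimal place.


PPV = (sens * prev) / (sens * prev + (1-spec) * (1-prev))
Numerator = 0.93 * 0.2 = 0.186
P(positive and no disease) = (1 - spec) * (1 - prev) = (1 - 0.92) * (1 - 0.2) = 0.064
Denominator = 0.186 + 0.064 = 0.25
PPV = 0.186 / 0.25 = 0.744
As percentage = 74.4


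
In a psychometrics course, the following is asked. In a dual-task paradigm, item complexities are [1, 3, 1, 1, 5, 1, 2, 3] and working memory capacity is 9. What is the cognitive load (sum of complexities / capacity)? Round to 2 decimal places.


Total complexity = 1 + 3 + 1 + 1 + 5 + 1 + 2 + 3 = 17
Load = total / capacity = 17 / 9
= 1.89


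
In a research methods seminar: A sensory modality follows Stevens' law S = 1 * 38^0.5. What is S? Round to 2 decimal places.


S = 1 * 38^0.5
38^0.5 = 6.1644
S = 1 * 6.1644
= 6.16


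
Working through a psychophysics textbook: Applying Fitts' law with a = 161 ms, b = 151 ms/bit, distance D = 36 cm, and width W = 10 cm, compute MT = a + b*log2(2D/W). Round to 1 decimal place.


MT = 161 + 151 * log2(2*36/10)
2D/W = 7.2
log2(7.2) = 2.848
MT = 161 + 151 * 2.848
= 591.0 ms
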